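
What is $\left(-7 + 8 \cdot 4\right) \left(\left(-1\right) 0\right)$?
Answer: $0$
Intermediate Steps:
$\left(-7 + 8 \cdot 4\right) \left(\left(-1\right) 0\right) = \left(-7 + 32\right) 0 = 25 \cdot 0 = 0$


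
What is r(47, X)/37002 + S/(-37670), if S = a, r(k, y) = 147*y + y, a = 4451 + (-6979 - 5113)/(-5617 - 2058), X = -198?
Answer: -1622796728339/1782986080750 ≈ -0.91016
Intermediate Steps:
a = 34173517/7675 (a = 4451 - 12092/(-7675) = 4451 - 12092*(-1/7675) = 4451 + 12092/7675 = 34173517/7675 ≈ 4452.6)
r(k, y) = 148*y
S = 34173517/7675 ≈ 4452.6
r(47, X)/37002 + S/(-37670) = (148*(-198))/37002 + (34173517/7675)/(-37670) = -29304*1/37002 + (34173517/7675)*(-1/37670) = -4884/6167 - 34173517/289117250 = -1622796728339/1782986080750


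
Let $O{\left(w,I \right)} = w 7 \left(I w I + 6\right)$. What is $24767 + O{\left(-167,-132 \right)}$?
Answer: $3401583305$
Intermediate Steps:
$O{\left(w,I \right)} = 7 w \left(6 + w I^{2}\right)$ ($O{\left(w,I \right)} = 7 w \left(w I^{2} + 6\right) = 7 w \left(6 + w I^{2}\right)$)
$24767 + O{\left(-167,-132 \right)} = 24767 + 7 \left(-167\right) \left(6 - 167 \left(-132\right)^{2}\right) = 24767 + 7 \left(-167\right) \left(6 - 2909808\right) = 24767 + 7 \left(-167\right) \left(-2909802\right) = 24767 + 3401558538 = 3401583305$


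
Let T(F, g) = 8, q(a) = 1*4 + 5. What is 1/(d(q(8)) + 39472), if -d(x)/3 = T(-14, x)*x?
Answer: 1/39256 ≈ 2.5474e-5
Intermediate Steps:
q(a) = 9 (q(a) = 4 + 5 = 9)
d(x) = -24*x
1/(d(q(8)) + 39472) = 1/(-24*9 + 39472) = 1/(-216 + 39472) = 1/39256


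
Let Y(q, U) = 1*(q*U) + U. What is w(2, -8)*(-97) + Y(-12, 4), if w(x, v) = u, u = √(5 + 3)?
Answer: -44 - 194*√2 ≈ -318.36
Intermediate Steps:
u = 2*√2 (u = √8 = 2*√2 ≈ 2.8284)
Y(q, U) = U + U*q (Y(q, U) = 1*(U*q) + U = U*q + U = U + U*q)
w(x, v) = 2*√2
w(2, -8)*(-97) + Y(-12, 4) = (2*√2)*(-97) + 4*(1 - 12) = -194*√2 + 4*(-11) = -194*√2 - 44 = -44 - 194*√2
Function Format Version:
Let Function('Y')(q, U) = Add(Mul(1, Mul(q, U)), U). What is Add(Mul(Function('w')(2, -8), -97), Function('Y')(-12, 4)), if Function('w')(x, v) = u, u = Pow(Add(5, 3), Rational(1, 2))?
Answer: Add(-44, Mul(-194, Pow(2, Rational(1, 2)))) ≈ -318.36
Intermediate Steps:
u = Mul(2, Pow(2, Rational(1, 2))) (u = Pow(8, Rational(1, 2)) = Mul(2, Pow(2, Rational(1, 2))) ≈ 2.8284)
Function('Y')(q, U) = Add(U, Mul(U, q)) (Function('Y')(q, U) = Add(Mul(1, Mul(U, q)), U) = Add(Mul(U, q), U) = Add(U, Mul(U, q)))
Function('w')(x, v) = Mul(2, Pow(2, Rational(1, 2)))
Add(Mul(Function('w')(2, -8), -97), Function('Y')(-12, 4)) = Add(Mul(Mul(2, Pow(2, Rational(1, 2))), -97), Mul(4, Add(1, -12))) = Add(Mul(-194, Pow(2, Rational(1, 2))), Mul(4, -11)) = Add(Mul(-194, Pow(2, Rational(1, 2))), -44) = Add(-44, Mul(-194, Pow(2, Rational(1, 2))))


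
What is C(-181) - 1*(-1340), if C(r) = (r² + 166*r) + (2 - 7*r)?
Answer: 5324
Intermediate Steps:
C(r) = 2 + r² + 159*r
C(-181) - 1*(-1340) = (2 + (-181)² + 159*(-181)) - 1*(-1340) = (2 + 32761 - 28779) + 1340 = 3984 + 1340 = 5324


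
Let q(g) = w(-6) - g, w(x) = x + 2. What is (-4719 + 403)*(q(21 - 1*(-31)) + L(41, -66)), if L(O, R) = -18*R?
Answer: -4885712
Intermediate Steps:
w(x) = 2 + x
q(g) = -4 - g (q(g) = (2 - 6) - g = -4 - g)
(-4719 + 403)*(q(21 - 1*(-31)) + L(41, -66)) = (-4719 + 403)*((-4 - (21 - 1*(-31))) - 18*(-66)) = -4316*((-4 - (21 + 31)) + 1188) = -4316*((-4 - 1*52) + 1188) = -4316*((-4 - 52) + 1188) = -4316*(-56 + 1188) = -4316*1132 = -4885712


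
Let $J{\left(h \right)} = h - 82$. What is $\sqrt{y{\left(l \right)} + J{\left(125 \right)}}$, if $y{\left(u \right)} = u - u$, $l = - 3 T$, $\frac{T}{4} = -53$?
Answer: $\sqrt{43} \approx 6.5574$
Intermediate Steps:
$T = -212$ ($T = 4 \left(-53\right) = -212$)
$J{\left(h \right)} = -82 + h$ ($J{\left(h \right)} = h - 82 = -82 + h$)
$l = 636$ ($l = \left(-3\right) \left(-212\right) = 636$)
$y{\left(u \right)} = 0$
$\sqrt{y{\left(l \right)} + J{\left(125 \right)}} = \sqrt{0 + \left(-82 + 125\right)} = \sqrt{0 + 43} = \sqrt{43}$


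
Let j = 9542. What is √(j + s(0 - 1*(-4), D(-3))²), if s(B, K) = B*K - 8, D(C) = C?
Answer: √9942 ≈ 99.710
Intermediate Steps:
s(B, K) = -8 + B*K
√(j + s(0 - 1*(-4), D(-3))²) = √(9542 + (-8 + (0 - 1*(-4))*(-3))²) = √(9542 + (-8 + (0 + 4)*(-3))²) = √(9542 + (-8 + 4*(-3))²) = √(9542 + (-8 - 12)²) = √(9542 + (-20)²) = √(9542 + 400) = √9942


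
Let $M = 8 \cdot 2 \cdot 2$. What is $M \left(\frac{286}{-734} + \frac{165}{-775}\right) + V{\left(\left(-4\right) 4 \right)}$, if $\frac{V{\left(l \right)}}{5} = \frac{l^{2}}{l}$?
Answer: $- \frac{5647632}{56885} \approx -99.282$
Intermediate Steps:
$V{\left(l \right)} = 5 l$ ($V{\left(l \right)} = 5 \frac{l^{2}}{l} = 5 l$)
$M = 32$ ($M = 16 \cdot 2 = 32$)
$M \left(\frac{286}{-734} + \frac{165}{-775}\right) + V{\left(\left(-4\right) 4 \right)} = 32 \left(\frac{286}{-734} + \frac{165}{-775}\right) + 5 \left(\left(-4\right) 4\right) = 32 \left(286 \left(- \frac{1}{734}\right) + 165 \left(- \frac{1}{775}\right)\right) + 5 \left(-16\right) = 32 \left(- \frac{143}{367} - \frac{33}{155}\right) - 80 = 32 \left(- \frac{34276}{56885}\right) - 80 = - \frac{1096832}{56885} - 80 = - \frac{5647632}{56885}$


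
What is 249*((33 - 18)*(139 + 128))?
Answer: 997245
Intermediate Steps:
249*((33 - 18)*(139 + 128)) = 249*(15*267) = 249*4005 = 997245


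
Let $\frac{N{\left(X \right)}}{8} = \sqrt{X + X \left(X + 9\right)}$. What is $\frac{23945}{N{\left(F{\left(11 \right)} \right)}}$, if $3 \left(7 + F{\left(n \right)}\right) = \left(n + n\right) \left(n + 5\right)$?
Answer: $\frac{71835 \sqrt{331}}{50312} \approx 25.976$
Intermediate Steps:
$F{\left(n \right)} = -7 + \frac{2 n \left(5 + n\right)}{3}$ ($F{\left(n \right)} = -7 + \frac{\left(n + n\right) \left(n + 5\right)}{3} = -7 + \frac{2 n \left(5 + n\right)}{3}$)
$N{\left(X \right)} = 8 \sqrt{X + X \left(9 + X\right)}$ ($N{\left(X \right)} = 8 \sqrt{X + X \left(X + 9\right)} = 8 \sqrt{X + X \left(9 + X\right)}$)
$\frac{23945}{N{\left(F{\left(11 \right)} \right)}} = \frac{23945}{8 \sqrt{\left(-7 + \frac{2 \cdot 11^{2}}{3} + \frac{10}{3} \cdot 11\right) \left(10 + \left(-7 + \frac{2 \cdot 11^{2}}{3} + \frac{10}{3} \cdot 11\right)\right)}} = \frac{23945}{8 \sqrt{\left(-7 + \frac{2}{3} \cdot 121 + \frac{110}{3}\right) \left(10 + \left(-7 + \frac{2}{3} \cdot 121 + \frac{110}{3}\right)\right)}} = \frac{23945}{8 \sqrt{\left(-7 + \frac{242}{3} + \frac{110}{3}\right) \left(10 + \left(-7 + \frac{242}{3} + \frac{110}{3}\right)\right)}} = \frac{23945}{8 \sqrt{\frac{331 \left(10 + \frac{331}{3}\right)}{3}}} = \frac{23945}{8 \sqrt{\frac{331}{3} \cdot \frac{361}{3}}} = \frac{23945}{8 \sqrt{\frac{119491}{9}}} = \frac{23945}{8 \frac{19 \sqrt{331}}{3}} = \frac{23945}{\frac{152}{3} \sqrt{331}} = 23945 \frac{3 \sqrt{331}}{50312} = \frac{71835 \sqrt{331}}{50312}$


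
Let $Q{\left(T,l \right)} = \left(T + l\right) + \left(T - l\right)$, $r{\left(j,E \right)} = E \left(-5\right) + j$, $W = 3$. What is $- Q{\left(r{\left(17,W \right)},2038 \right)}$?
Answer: $-4$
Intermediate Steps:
$r{\left(j,E \right)} = j - 5 E$ ($r{\left(j,E \right)} = - 5 E + j = j - 5 E$)
$Q{\left(T,l \right)} = 2 T$
$- Q{\left(r{\left(17,W \right)},2038 \right)} = - 2 \left(17 - 15\right) = - 2 \cdot 2 = \left(-1\right) 4 = -4$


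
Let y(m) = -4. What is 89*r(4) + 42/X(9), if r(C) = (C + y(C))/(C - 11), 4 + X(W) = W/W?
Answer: -14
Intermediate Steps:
X(W) = -3 (X(W) = -4 + W/W = -4 + 1 = -3)
r(C) = (-4 + C)/(-11 + C) (r(C) = (C - 4)/(C - 11) = (-4 + C)/(-11 + C))
89*r(4) + 42/X(9) = 89*((-4 + 4)/(-11 + 4)) + 42/(-3) = 89*(0/(-7)) + 42*(-1/3) = 89*(-1/7*0) - 14 = 89*0 - 14 = 0 - 14 = -14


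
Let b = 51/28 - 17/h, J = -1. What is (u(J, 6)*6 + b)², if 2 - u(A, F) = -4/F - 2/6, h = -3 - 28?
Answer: 312617761/753424 ≈ 414.93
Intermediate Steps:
h = -31
u(A, F) = 7/3 + 4/F (u(A, F) = 2 - (-4/F - 2/6) = 2 - (-4/F - 2*⅙) = 2 - (-4/F - ⅓) = 2 - (-⅓ - 4/F) = 2 + (⅓ + 4/F) = 7/3 + 4/F)
b = 2057/868 (b = 51/28 - 17/(-31) = 51*(1/28) - 17*(-1/31) = 51/28 + 17/31 = 2057/868 ≈ 2.3698)
(u(J, 6)*6 + b)² = ((7/3 + 4/6)*6 + 2057/868)² = ((7/3 + 4*(⅙))*6 + 2057/868)² = ((7/3 + ⅔)*6 + 2057/868)² = (3*6 + 2057/868)² = (18 + 2057/868)² = (17681/868)² = 312617761/753424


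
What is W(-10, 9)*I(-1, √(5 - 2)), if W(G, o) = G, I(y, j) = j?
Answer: -10*√3 ≈ -17.320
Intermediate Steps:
W(-10, 9)*I(-1, √(5 - 2)) = -10*√(5 - 2) = -10*√3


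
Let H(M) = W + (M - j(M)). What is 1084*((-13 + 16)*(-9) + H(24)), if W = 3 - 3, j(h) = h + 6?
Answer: -35772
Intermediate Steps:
j(h) = 6 + h
W = 0
H(M) = -6 (H(M) = 0 + (M - (6 + M)) = 0 + (M + (-6 - M)) = 0 - 6 = -6)
1084*((-13 + 16)*(-9) + H(24)) = 1084*((-13 + 16)*(-9) - 6) = 1084*(3*(-9) - 6) = 1084*(-27 - 6) = 1084*(-33) = -35772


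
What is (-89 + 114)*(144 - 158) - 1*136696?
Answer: -137046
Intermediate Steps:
(-89 + 114)*(144 - 158) - 1*136696 = 25*(-14) - 136696 = -350 - 136696 = -137046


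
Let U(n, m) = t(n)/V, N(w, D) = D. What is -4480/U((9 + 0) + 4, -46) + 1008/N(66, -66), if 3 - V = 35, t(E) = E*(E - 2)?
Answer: 141176/143 ≈ 987.25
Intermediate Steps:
t(E) = E*(-2 + E)
V = -32 (V = 3 - 1*35 = 3 - 35 = -32)
U(n, m) = -n*(-2 + n)/32 (U(n, m) = (n*(-2 + n))/(-32) = (n*(-2 + n))*(-1/32) = -n*(-2 + n)/32)
-4480/U((9 + 0) + 4, -46) + 1008/N(66, -66) = -4480*32/((2 - ((9 + 0) + 4))*((9 + 0) + 4)) + 1008/(-66) = -4480*32/((2 - (9 + 4))*(9 + 4)) + 1008*(-1/66) = -4480*32/(13*(2 - 1*13)) - 168/11 = -4480*32/(13*(2 - 13)) - 168/11 = -4480/((1/32)*13*(-11)) - 168/11 = -4480/(-143/32) - 168/11 = -4480*(-32/143) - 168/11 = 143360/143 - 168/11 = 141176/143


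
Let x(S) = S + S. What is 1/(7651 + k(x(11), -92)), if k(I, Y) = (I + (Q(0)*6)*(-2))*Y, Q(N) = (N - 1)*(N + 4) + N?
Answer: 1/1211 ≈ 0.00082576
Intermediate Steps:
Q(N) = N + (-1 + N)*(4 + N) (Q(N) = (-1 + N)*(4 + N) + N = N + (-1 + N)*(4 + N))
x(S) = 2*S
k(I, Y) = Y*(48 + I) (k(I, Y) = (I + ((-4 + 0² + 4*0)*6)*(-2))*Y = (I + ((-4 + 0 + 0)*6)*(-2))*Y = (I - 4*6*(-2))*Y = (I - 24*(-2))*Y = (I + 48)*Y = (48 + I)*Y = Y*(48 + I))
1/(7651 + k(x(11), -92)) = 1/(7651 - 92*(48 + 2*11)) = 1/(7651 - 92*(48 + 22)) = 1/(7651 - 92*70) = 1/(7651 - 6440) = 1/1211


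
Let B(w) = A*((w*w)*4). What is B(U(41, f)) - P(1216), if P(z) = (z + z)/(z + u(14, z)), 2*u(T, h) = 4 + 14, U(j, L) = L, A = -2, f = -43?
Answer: -18122632/1225 ≈ -14794.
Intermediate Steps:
u(T, h) = 9 (u(T, h) = (4 + 14)/2 = (1/2)*18 = 9)
B(w) = -8*w**2 (B(w) = -2*w*w*4 = -2*w**2*4 = -8*w**2)
P(z) = 2*z/(9 + z) (P(z) = (z + z)/(z + 9) = (2*z)/(9 + z) = 2*z/(9 + z))
B(U(41, f)) - P(1216) = -8*(-43)**2 - 2*1216/(9 + 1216) = -8*1849 - 2*1216/1225 = -14792 - 2*1216/1225 = -14792 - 1*2432/1225 = -14792 - 2432/1225 = -18122632/1225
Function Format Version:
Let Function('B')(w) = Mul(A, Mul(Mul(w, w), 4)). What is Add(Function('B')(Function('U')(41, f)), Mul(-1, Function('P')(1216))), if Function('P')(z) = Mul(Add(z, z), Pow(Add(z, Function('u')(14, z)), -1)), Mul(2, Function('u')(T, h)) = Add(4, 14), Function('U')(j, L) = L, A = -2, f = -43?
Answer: Rational(-18122632, 1225) ≈ -14794.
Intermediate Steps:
Function('u')(T, h) = 9 (Function('u')(T, h) = Mul(Rational(1, 2), Add(4, 14)) = Mul(Rational(1, 2), 18) = 9)
Function('B')(w) = Mul(-8, Pow(w, 2)) (Function('B')(w) = Mul(-2, Mul(Mul(w, w), 4)) = Mul(-2, Mul(Pow(w, 2), 4)) = Mul(-2, Mul(4, Pow(w, 2))) = Mul(-8, Pow(w, 2)))
Function('P')(z) = Mul(2, z, Pow(Add(9, z), -1)) (Function('P')(z) = Mul(Add(z, z), Pow(Add(z, 9), -1)) = Mul(Mul(2, z), Pow(Add(9, z), -1)) = Mul(2, z, Pow(Add(9, z), -1)))
Add(Function('B')(Function('U')(41, f)), Mul(-1, Function('P')(1216))) = Add(Mul(-8, Pow(-43, 2)), Mul(-1, Mul(2, 1216, Pow(Add(9, 1216), -1)))) = Add(Mul(-8, 1849), Mul(-1, Mul(2, 1216, Pow(1225, -1)))) = Add(-14792, Mul(-1, Mul(2, 1216, Rational(1, 1225)))) = Add(-14792, Mul(-1, Rational(2432, 1225))) = Add(-14792, Rational(-2432, 1225)) = Rational(-18122632, 1225)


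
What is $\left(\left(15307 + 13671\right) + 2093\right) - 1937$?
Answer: $29134$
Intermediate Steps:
$\left(\left(15307 + 13671\right) + 2093\right) - 1937 = \left(28978 + 2093\right) - 1937 = 31071 - 1937 = 29134$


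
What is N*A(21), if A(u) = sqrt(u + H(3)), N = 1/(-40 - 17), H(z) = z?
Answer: -2*sqrt(6)/57 ≈ -0.085947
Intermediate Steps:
N = -1/57 (N = 1/(-57) = -1/57 ≈ -0.017544)
A(u) = sqrt(3 + u) (A(u) = sqrt(u + 3) = sqrt(3 + u))
N*A(21) = -sqrt(3 + 21)/57 = -2*sqrt(6)/57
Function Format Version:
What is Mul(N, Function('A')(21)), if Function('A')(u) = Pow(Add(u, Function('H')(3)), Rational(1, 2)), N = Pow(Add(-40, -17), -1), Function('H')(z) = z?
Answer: Mul(Rational(-2, 57), Pow(6, Rational(1, 2))) ≈ -0.085947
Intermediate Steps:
N = Rational(-1, 57) (N = Pow(-57, -1) = Rational(-1, 57) ≈ -0.017544)
Function('A')(u) = Pow(Add(3, u), Rational(1, 2)) (Function('A')(u) = Pow(Add(u, 3), Rational(1, 2)) = Pow(Add(3, u), Rational(1, 2)))
Mul(N, Function('A')(21)) = Mul(Rational(-1, 57), Pow(Add(3, 21), Rational(1, 2))) = Mul(Rational(-1, 57), Pow(24, Rational(1, 2))) = Mul(Rational(-1, 57), Mul(2, Pow(6, Rational(1, 2)))) = Mul(Rational(-2, 57), Pow(6, Rational(1, 2)))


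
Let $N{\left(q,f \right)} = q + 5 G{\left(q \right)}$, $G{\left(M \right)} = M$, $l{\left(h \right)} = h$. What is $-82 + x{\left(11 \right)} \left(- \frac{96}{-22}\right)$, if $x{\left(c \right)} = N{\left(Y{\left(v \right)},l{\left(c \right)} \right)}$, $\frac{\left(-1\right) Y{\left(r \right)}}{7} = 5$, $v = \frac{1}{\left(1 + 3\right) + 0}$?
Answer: $- \frac{10982}{11} \approx -998.36$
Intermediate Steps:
$v = \frac{1}{4}$ ($v = \frac{1}{4 + 0} = \frac{1}{4} \approx 0.25$)
$Y{\left(r \right)} = -35$ ($Y{\left(r \right)} = \left(-7\right) 5 = -35$)
$N{\left(q,f \right)} = 6 q$ ($N{\left(q,f \right)} = q + 5 q = 6 q$)
$x{\left(c \right)} = -210$ ($x{\left(c \right)} = 6 \left(-35\right) = -210$)
$-82 + x{\left(11 \right)} \left(- \frac{96}{-22}\right) = -82 - 210 \left(- \frac{96}{-22}\right) = -82 - 210 \left(\left(-96\right) \left(- \frac{1}{22}\right)\right) = -82 - \frac{10080}{11} = - \frac{10982}{11}$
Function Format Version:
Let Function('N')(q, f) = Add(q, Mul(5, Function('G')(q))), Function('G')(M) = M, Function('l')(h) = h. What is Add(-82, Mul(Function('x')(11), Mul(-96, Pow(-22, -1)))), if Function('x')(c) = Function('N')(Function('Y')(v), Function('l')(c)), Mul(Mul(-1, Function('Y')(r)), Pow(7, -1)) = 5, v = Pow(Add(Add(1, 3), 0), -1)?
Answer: Rational(-10982, 11) ≈ -998.36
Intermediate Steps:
v = Rational(1, 4) (v = Pow(Add(4, 0), -1) = Pow(4, -1) = Rational(1, 4) ≈ 0.25000)
Function('Y')(r) = -35 (Function('Y')(r) = Mul(-7, 5) = -35)
Function('N')(q, f) = Mul(6, q) (Function('N')(q, f) = Add(q, Mul(5, q)) = Mul(6, q))
Function('x')(c) = -210 (Function('x')(c) = Mul(6, -35) = -210)
Add(-82, Mul(Function('x')(11), Mul(-96, Pow(-22, -1)))) = Add(-82, Mul(-210, Mul(-96, Pow(-22, -1)))) = Add(-82, Mul(-210, Mul(-96, Rational(-1, 22)))) = Add(-82, Mul(-210, Rational(48, 11))) = Add(-82, Rational(-10080, 11)) = Rational(-10982, 11)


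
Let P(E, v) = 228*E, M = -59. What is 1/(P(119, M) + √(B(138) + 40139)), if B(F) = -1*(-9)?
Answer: 6783/184026319 - √10037/368052638 ≈ 3.6587e-5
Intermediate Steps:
B(F) = 9
1/(P(119, M) + √(B(138) + 40139)) = 1/(228*119 + √(9 + 40139)) = 1/(27132 + √40148) = 1/(27132 + 2*√10037)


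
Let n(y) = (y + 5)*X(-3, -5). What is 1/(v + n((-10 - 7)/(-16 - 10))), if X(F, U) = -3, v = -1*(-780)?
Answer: 26/19839 ≈ 0.0013105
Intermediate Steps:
v = 780
n(y) = -15 - 3*y (n(y) = (y + 5)*(-3) = (5 + y)*(-3) = -15 - 3*y)
1/(v + n((-10 - 7)/(-16 - 10))) = 1/(780 + (-15 - 3*(-10 - 7)/(-16 - 10))) = 1/(780 + (-15 - (-51)/(-26))) = 1/(780 + (-15 - (-51)*(-1)/26)) = 1/(780 + (-15 - 3*17/26)) = 1/(780 + (-15 - 51/26)) = 1/(780 - 441/26) = 1/(19839/26) = 26/19839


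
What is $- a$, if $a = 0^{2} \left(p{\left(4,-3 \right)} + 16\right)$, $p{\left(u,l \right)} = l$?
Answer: $0$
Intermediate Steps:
$a = 0$ ($a = 0^{2} \left(-3 + 16\right) = 0 \cdot 13 = 0$)
$- a = \left(-1\right) 0 = 0$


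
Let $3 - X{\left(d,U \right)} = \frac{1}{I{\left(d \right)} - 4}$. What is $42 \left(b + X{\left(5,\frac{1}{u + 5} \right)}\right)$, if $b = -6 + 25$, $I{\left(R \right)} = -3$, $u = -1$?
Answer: $930$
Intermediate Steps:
$X{\left(d,U \right)} = \frac{22}{7}$ ($X{\left(d,U \right)} = 3 - \frac{1}{-3 - 4} = 3 - \frac{1}{-7} = 3 - - \frac{1}{7} = 3 + \frac{1}{7} = \frac{22}{7}$)
$b = 19$
$42 \left(b + X{\left(5,\frac{1}{u + 5} \right)}\right) = 42 \left(19 + \frac{22}{7}\right) = 42 \cdot \frac{155}{7} = 930$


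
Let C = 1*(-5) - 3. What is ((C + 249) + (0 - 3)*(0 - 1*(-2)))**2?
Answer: 55225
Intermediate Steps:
C = -8 (C = -5 - 3 = -8)
((C + 249) + (0 - 3)*(0 - 1*(-2)))**2 = ((-8 + 249) + (0 - 3)*(0 - 1*(-2)))**2 = (241 - 3*(0 + 2))**2 = (241 - 3*2)**2 = (241 - 6)**2 = 235**2 = 55225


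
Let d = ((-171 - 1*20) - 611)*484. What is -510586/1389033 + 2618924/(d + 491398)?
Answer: 66390075328/2655368085 ≈ 25.002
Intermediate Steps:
d = -388168 (d = ((-171 - 20) - 611)*484 = (-191 - 611)*484 = -802*484 = -388168)
-510586/1389033 + 2618924/(d + 491398) = -510586/1389033 + 2618924/(-388168 + 491398) = -510586*1/1389033 + 2618924/103230 = -510586/1389033 + 2618924*(1/103230) = -510586/1389033 + 1309462/51615 = 66390075328/2655368085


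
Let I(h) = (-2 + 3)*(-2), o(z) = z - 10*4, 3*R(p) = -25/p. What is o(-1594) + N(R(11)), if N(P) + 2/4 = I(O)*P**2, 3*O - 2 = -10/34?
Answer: -3562441/2178 ≈ -1635.6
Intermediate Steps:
R(p) = -25/(3*p) (R(p) = (-25/p)/3 = -25/(3*p))
O = 29/51 (O = 2/3 + (-10/34)/3 = 2/3 + (-10*1/34)/3 = 2/3 + (1/3)*(-5/17) = 2/3 - 5/51 = 29/51 ≈ 0.56863)
o(z) = -40 + z (o(z) = z - 40 = -40 + z)
I(h) = -2 (I(h) = 1*(-2) = -2)
N(P) = -1/2 - 2*P**2
o(-1594) + N(R(11)) = (-40 - 1594) + (-1/2 - 2*(-25/3/11)**2) = -1634 + (-1/2 - 2*(-25/3*1/11)**2) = -1634 + (-1/2 - 2*(-25/33)**2) = -1634 + (-1/2 - 2*625/1089) = -1634 + (-1/2 - 1250/1089) = -1634 - 3589/2178 = -3562441/2178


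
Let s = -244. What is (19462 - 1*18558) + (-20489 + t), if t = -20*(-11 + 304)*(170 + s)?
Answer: 414055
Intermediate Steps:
t = 433640 (t = -20*(-11 + 304)*(170 - 244) = -5860*(-74) = -20*(-21682) = 433640)
(19462 - 1*18558) + (-20489 + t) = (19462 - 1*18558) + (-20489 + 433640) = (19462 - 18558) + 413151 = 904 + 413151 = 414055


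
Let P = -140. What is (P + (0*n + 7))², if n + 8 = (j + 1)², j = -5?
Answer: 17689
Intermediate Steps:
n = 8 (n = -8 + (-5 + 1)² = -8 + (-4)² = -8 + 16 = 8)
(P + (0*n + 7))² = (-140 + (0*8 + 7))² = (-140 + (0 + 7))² = (-140 + 7)² = (-133)² = 17689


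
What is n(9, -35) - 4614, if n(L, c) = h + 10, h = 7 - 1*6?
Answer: -4603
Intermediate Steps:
h = 1 (h = 7 - 6 = 1)
n(L, c) = 11 (n(L, c) = 1 + 10 = 11)
n(9, -35) - 4614 = 11 - 4614 = -4603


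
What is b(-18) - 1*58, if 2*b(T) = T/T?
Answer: -115/2 ≈ -57.500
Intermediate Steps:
b(T) = ½ (b(T) = (T/T)/2 = (½)*1 = ½)
b(-18) - 1*58 = ½ - 1*58 = ½ - 58 = -115/2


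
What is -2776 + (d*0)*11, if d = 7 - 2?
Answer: -2776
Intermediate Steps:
d = 5
-2776 + (d*0)*11 = -2776 + (5*0)*11 = -2776 + 0*11 = -2776 + 0 = -2776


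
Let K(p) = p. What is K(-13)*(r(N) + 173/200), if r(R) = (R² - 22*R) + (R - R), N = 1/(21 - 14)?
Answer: 287599/9800 ≈ 29.347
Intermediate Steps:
N = ⅐ (N = 1/7 = ⅐ ≈ 0.14286)
r(R) = R² - 22*R (r(R) = (R² - 22*R) + 0 = R² - 22*R)
K(-13)*(r(N) + 173/200) = -13*((-22 + ⅐)/7 + 173/200) = -13*((⅐)*(-153/7) + 173*(1/200)) = -13*(-153/49 + 173/200) = -13*(-22123/9800) = 287599/9800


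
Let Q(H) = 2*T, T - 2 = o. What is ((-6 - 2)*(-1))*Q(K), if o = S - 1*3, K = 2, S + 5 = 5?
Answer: -16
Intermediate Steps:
S = 0 (S = -5 + 5 = 0)
o = -3 (o = 0 - 1*3 = 0 - 3 = -3)
T = -1 (T = 2 - 3 = -1)
Q(H) = -2 (Q(H) = 2*(-1) = -2)
((-6 - 2)*(-1))*Q(K) = ((-6 - 2)*(-1))*(-2) = -8*(-1)*(-2) = 8*(-2) = -16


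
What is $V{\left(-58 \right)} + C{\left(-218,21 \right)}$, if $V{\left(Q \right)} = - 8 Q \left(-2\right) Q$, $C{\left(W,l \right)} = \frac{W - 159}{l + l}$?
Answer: $\frac{2260231}{42} \approx 53815.0$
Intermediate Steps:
$C{\left(W,l \right)} = \frac{-159 + W}{2 l}$
$V{\left(Q \right)} = 16 Q^{2}$ ($V{\left(Q \right)} = - 8 - 2 Q Q = - 8 \left(- 2 Q^{2}\right) = 16 Q^{2}$)
$V{\left(-58 \right)} + C{\left(-218,21 \right)} = 16 \left(-58\right)^{2} + \frac{-159 - 218}{2 \cdot 21} = 16 \cdot 3364 + \frac{1}{2} \cdot \frac{1}{21} \left(-377\right) = 53824 - \frac{377}{42} = \frac{2260231}{42}$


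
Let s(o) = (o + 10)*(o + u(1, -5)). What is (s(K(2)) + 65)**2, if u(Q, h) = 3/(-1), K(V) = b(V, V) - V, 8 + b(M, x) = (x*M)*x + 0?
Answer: 625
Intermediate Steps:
b(M, x) = -8 + M*x**2 (b(M, x) = -8 + ((x*M)*x + 0) = -8 + ((M*x)*x + 0) = -8 + (M*x**2 + 0) = -8 + M*x**2)
K(V) = -8 + V**3 - V (K(V) = (-8 + V*V**2) - V = (-8 + V**3) - V = -8 + V**3 - V)
u(Q, h) = -3 (u(Q, h) = 3*(-1) = -3)
s(o) = (-3 + o)*(10 + o) (s(o) = (o + 10)*(o - 3) = (10 + o)*(-3 + o) = (-3 + o)*(10 + o))
(s(K(2)) + 65)**2 = ((-30 + (-8 + 2**3 - 1*2)**2 + 7*(-8 + 2**3 - 1*2)) + 65)**2 = ((-30 + (-8 + 8 - 2)**2 + 7*(-8 + 8 - 2)) + 65)**2 = ((-30 + (-2)**2 + 7*(-2)) + 65)**2 = ((-30 + 4 - 14) + 65)**2 = (-40 + 65)**2 = 25**2 = 625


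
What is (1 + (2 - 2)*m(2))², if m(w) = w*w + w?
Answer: 1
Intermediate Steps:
m(w) = w + w² (m(w) = w² + w = w + w²)
(1 + (2 - 2)*m(2))² = (1 + (2 - 2)*(2*(1 + 2)))² = (1 + 0*(2*3))² = (1 + 0*6)² = (1 + 0)² = 1² = 1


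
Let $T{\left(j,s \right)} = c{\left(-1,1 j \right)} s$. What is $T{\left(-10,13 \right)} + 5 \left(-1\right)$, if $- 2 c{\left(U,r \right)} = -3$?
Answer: $\frac{29}{2} \approx 14.5$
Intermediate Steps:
$c{\left(U,r \right)} = \frac{3}{2}$ ($c{\left(U,r \right)} = \left(- \frac{1}{2}\right) \left(-3\right) = \frac{3}{2}$)
$T{\left(j,s \right)} = \frac{3 s}{2}$
$T{\left(-10,13 \right)} + 5 \left(-1\right) = \frac{3}{2} \cdot 13 + 5 \left(-1\right) = \frac{39}{2} - 5 = \frac{29}{2}$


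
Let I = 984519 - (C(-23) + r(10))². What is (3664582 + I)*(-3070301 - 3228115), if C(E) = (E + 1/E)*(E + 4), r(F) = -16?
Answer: -14897300888430000/529 ≈ -2.8161e+13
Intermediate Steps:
C(E) = (4 + E)*(E + 1/E) (C(E) = (E + 1/E)*(4 + E) = (4 + E)*(E + 1/E))
I = 426681747/529 (I = 984519 - ((1 + (-23)² + 4*(-23) + 4/(-23)) - 16)² = 984519 - ((1 + 529 - 92 + 4*(-1/23)) - 16)² = 984519 - ((1 + 529 - 92 - 4/23) - 16)² = 984519 - (10070/23 - 16)² = 984519 - (9702/23)² = 984519 - 1*94128804/529 = 984519 - 94128804/529 = 426681747/529 ≈ 8.0658e+5)
(3664582 + I)*(-3070301 - 3228115) = (3664582 + 426681747/529)*(-3070301 - 3228115) = (2365245625/529)*(-6298416) = -14897300888430000/529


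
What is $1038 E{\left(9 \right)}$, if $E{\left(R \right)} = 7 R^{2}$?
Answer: $588546$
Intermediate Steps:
$1038 E{\left(9 \right)} = 1038 \cdot 7 \cdot 9^{2} = 1038 \cdot 7 \cdot 81 = 1038 \cdot 567 = 588546$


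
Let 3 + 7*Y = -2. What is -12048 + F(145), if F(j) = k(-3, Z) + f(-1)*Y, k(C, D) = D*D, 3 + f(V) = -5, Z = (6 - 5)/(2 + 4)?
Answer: -3034649/252 ≈ -12042.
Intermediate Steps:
Y = -5/7 (Y = -3/7 + (⅐)*(-2) = -3/7 - 2/7 = -5/7 ≈ -0.71429)
Z = ⅙ (Z = 1/6 = 1*(⅙) = ⅙ ≈ 0.16667)
f(V) = -8 (f(V) = -3 - 5 = -8)
k(C, D) = D²
F(j) = 1447/252 (F(j) = (⅙)² - 8*(-5/7) = 1/36 + 40/7 = 1447/252)
-12048 + F(145) = -12048 + 1447/252 = -3034649/252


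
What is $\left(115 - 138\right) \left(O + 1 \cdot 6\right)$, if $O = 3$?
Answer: $-207$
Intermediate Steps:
$\left(115 - 138\right) \left(O + 1 \cdot 6\right) = \left(115 - 138\right) \left(3 + 1 \cdot 6\right) = - 23 \left(3 + 6\right) = \left(-23\right) 9 = -207$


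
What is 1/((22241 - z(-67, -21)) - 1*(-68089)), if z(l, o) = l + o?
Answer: 1/90418 ≈ 1.1060e-5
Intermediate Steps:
1/((22241 - z(-67, -21)) - 1*(-68089)) = 1/((22241 - (-67 - 21)) - 1*(-68089)) = 1/((22241 - 1*(-88)) + 68089) = 1/((22241 + 88) + 68089) = 1/(22329 + 68089) = 1/90418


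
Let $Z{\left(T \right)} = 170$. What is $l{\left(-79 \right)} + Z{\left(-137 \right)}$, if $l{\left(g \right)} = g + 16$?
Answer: $107$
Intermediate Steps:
$l{\left(g \right)} = 16 + g$
$l{\left(-79 \right)} + Z{\left(-137 \right)} = \left(16 - 79\right) + 170 = -63 + 170 = 107$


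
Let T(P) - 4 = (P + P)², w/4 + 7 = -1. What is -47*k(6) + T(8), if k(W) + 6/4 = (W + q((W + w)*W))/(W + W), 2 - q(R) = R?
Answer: -1871/6 ≈ -311.83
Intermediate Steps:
w = -32 (w = -28 + 4*(-1) = -28 - 4 = -32)
T(P) = 4 + 4*P² (T(P) = 4 + (P + P)² = 4 + (2*P)² = 4 + 4*P²)
q(R) = 2 - R
k(W) = -3/2 + (2 + W - W*(-32 + W))/(2*W) (k(W) = -3/2 + (W + (2 - (W - 32)*W))/(W + W) = -3/2 + (W + (2 - (-32 + W)*W))/((2*W)) = -3/2 + (W + (2 - W*(-32 + W)))*(1/(2*W)) = -3/2 + (2 + W - W*(-32 + W))*(1/(2*W)) = -3/2 + (2 + W - W*(-32 + W))/(2*W))
-47*k(6) + T(8) = -47*(15 + 1/6 - ½*6) + (4 + 4*8²) = -47*(15 + ⅙ - 3) + (4 + 4*64) = -47*73/6 + (4 + 256) = -3431/6 + 260 = -1871/6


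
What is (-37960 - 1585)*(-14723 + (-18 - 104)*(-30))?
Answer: 437486335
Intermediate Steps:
(-37960 - 1585)*(-14723 + (-18 - 104)*(-30)) = -39545*(-14723 - 122*(-30)) = -39545*(-14723 + 3660) = -39545*(-11063) = 437486335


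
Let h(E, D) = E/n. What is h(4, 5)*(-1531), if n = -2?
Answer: 3062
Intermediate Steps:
h(E, D) = -E/2 (h(E, D) = E/(-2) = E*(-½) = -E/2)
h(4, 5)*(-1531) = -½*4*(-1531) = -2*(-1531) = 3062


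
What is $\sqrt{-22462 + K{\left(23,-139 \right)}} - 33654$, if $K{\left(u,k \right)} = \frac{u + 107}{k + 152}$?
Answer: $-33654 + 2 i \sqrt{5613} \approx -33654.0 + 149.84 i$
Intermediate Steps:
$K{\left(u,k \right)} = \frac{107 + u}{152 + k}$
$\sqrt{-22462 + K{\left(23,-139 \right)}} - 33654 = \sqrt{-22462 + \frac{107 + 23}{152 - 139}} - 33654 = \sqrt{-22462 + \frac{1}{13} \cdot 130} - 33654 = \sqrt{-22462 + 10} - 33654 = \sqrt{-22452} - 33654 = 2 i \sqrt{5613} - 33654 = -33654 + 2 i \sqrt{5613}$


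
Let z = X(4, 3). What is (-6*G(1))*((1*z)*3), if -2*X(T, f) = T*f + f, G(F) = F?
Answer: 135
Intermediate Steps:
X(T, f) = -f/2 - T*f/2 (X(T, f) = -(T*f + f)/2 = -(f + T*f)/2 = -f/2 - T*f/2)
z = -15/2 (z = -½*3*(1 + 4) = -½*3*5 = -15/2 ≈ -7.5000)
(-6*G(1))*((1*z)*3) = (-6*1)*((1*(-15/2))*3) = -(-45)*3 = -6*(-45/2) = 135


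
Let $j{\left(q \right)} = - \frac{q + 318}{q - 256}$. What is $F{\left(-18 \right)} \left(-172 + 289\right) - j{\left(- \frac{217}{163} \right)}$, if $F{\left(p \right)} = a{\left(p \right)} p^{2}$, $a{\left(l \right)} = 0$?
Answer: $- \frac{51617}{41945} \approx -1.2306$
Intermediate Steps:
$F{\left(p \right)} = 0$ ($F{\left(p \right)} = 0 p^{2} = 0$)
$j{\left(q \right)} = - \frac{318 + q}{-256 + q}$
$F{\left(-18 \right)} \left(-172 + 289\right) - j{\left(- \frac{217}{163} \right)} = 0 \left(-172 + 289\right) - \frac{-318 - - \frac{217}{163}}{-256 - \frac{217}{163}} = 0 \cdot 117 - \frac{-318 - \left(-217\right) \frac{1}{163}}{-256 - \frac{217}{163}} = 0 - \frac{-318 - - \frac{217}{163}}{-256 - \frac{217}{163}} = 0 - \frac{-318 + \frac{217}{163}}{- \frac{41945}{163}} = 0 - \left(- \frac{163}{41945}\right) \left(- \frac{51617}{163}\right) = 0 - \frac{51617}{41945} = - \frac{51617}{41945}$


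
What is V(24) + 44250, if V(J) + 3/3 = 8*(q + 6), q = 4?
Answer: 44329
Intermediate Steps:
V(J) = 79 (V(J) = -1 + 8*(4 + 6) = -1 + 8*10 = -1 + 80 = 79)
V(24) + 44250 = 79 + 44250 = 44329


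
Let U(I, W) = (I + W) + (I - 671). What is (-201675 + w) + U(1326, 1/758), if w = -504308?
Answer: -533633515/758 ≈ -7.0400e+5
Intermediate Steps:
U(I, W) = -671 + W + 2*I (U(I, W) = (I + W) + (-671 + I) = -671 + W + 2*I)
(-201675 + w) + U(1326, 1/758) = (-201675 - 504308) + (-671 + 1/758 + 2*1326) = -705983 + (-671 + 1/758 + 2652) = -705983 + 1501599/758 = -533633515/758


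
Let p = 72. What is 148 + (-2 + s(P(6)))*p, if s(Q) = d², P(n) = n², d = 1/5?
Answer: 172/25 ≈ 6.8800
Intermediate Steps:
d = ⅕ ≈ 0.20000
s(Q) = 1/25 (s(Q) = (⅕)² = 1/25)
148 + (-2 + s(P(6)))*p = 148 + (-2 + 1/25)*72 = 148 - 49/25*72 = 148 - 3528/25 = 172/25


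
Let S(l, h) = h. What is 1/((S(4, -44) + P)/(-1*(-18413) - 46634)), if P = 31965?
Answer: -28221/31921 ≈ -0.88409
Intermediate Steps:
1/((S(4, -44) + P)/(-1*(-18413) - 46634)) = 1/((-44 + 31965)/(-1*(-18413) - 46634)) = 1/(31921/(18413 - 46634)) = 1/(31921/(-28221)) = 1/(31921*(-1/28221)) = 1/(-31921/28221) = -28221/31921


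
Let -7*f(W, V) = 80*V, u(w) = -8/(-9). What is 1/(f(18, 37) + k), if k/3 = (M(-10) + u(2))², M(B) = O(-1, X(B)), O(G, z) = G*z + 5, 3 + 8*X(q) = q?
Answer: -12096/3066113 ≈ -0.0039451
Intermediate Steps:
X(q) = -3/8 + q/8
u(w) = 8/9 (u(w) = -8*(-⅑) = 8/9)
O(G, z) = 5 + G*z
f(W, V) = -80*V/7
M(B) = 43/8 - B/8 (M(B) = 5 - (-3/8 + B/8) = 5 + (3/8 - B/8) = 43/8 - B/8)
k = 292681/1728 (k = 3*((43/8 - ⅛*(-10)) + 8/9)² = 3*((43/8 + 5/4) + 8/9)² = 3*(53/8 + 8/9)² = 3*(541/72)² = 3*(292681/5184) = 292681/1728 ≈ 169.38)
1/(f(18, 37) + k) = 1/(-80/7*37 + 292681/1728) = 1/(-2960/7 + 292681/1728) = 1/(-3066113/12096) = -12096/3066113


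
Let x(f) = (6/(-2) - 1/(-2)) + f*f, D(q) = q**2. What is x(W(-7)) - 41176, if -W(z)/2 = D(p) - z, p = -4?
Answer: -78125/2 ≈ -39063.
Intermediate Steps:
W(z) = -32 + 2*z (W(z) = -2*((-4)**2 - z) = -2*(16 - z) = -32 + 2*z)
x(f) = -5/2 + f**2 (x(f) = (6*(-1/2) - 1*(-1/2)) + f**2 = (-3 + 1/2) + f**2 = -5/2 + f**2)
x(W(-7)) - 41176 = (-5/2 + (-32 + 2*(-7))**2) - 41176 = (-5/2 + (-32 - 14)**2) - 41176 = (-5/2 + (-46)**2) - 41176 = (-5/2 + 2116) - 41176 = 4227/2 - 41176 = -78125/2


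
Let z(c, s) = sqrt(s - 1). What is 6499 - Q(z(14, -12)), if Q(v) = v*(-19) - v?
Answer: 6499 + 20*I*sqrt(13) ≈ 6499.0 + 72.111*I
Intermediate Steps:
z(c, s) = sqrt(-1 + s)
Q(v) = -20*v (Q(v) = -19*v - v = -20*v)
6499 - Q(z(14, -12)) = 6499 - (-20)*sqrt(-1 - 12) = 6499 - (-20)*sqrt(-13) = 6499 - (-20)*I*sqrt(13) = 6499 + 20*I*sqrt(13)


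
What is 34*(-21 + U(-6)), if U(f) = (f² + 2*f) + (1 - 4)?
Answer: 0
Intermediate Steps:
U(f) = -3 + f² + 2*f (U(f) = (f² + 2*f) - 3 = -3 + f² + 2*f)
34*(-21 + U(-6)) = 34*(-21 + (-3 + (-6)² + 2*(-6))) = 34*(-21 + (-3 + 36 - 12)) = 34*(-21 + 21) = 34*0 = 0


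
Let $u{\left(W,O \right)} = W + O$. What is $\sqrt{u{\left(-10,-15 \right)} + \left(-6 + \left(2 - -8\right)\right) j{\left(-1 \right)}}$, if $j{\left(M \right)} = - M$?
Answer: $i \sqrt{21} \approx 4.5826 i$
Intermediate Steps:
$u{\left(W,O \right)} = O + W$
$\sqrt{u{\left(-10,-15 \right)} + \left(-6 + \left(2 - -8\right)\right) j{\left(-1 \right)}} = \sqrt{\left(-15 - 10\right) + \left(-6 + \left(2 - -8\right)\right) \left(\left(-1\right) \left(-1\right)\right)} = \sqrt{-25 + \left(-6 + \left(2 + 8\right)\right) 1} = \sqrt{-25 + \left(-6 + 10\right) 1} = \sqrt{-25 + 4 \cdot 1} = \sqrt{-25 + 4} = \sqrt{-21} = i \sqrt{21}$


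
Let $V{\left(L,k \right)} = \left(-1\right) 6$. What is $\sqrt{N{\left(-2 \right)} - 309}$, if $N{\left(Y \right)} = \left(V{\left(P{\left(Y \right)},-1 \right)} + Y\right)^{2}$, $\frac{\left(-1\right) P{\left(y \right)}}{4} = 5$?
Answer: $7 i \sqrt{5} \approx 15.652 i$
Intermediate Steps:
$P{\left(y \right)} = -20$ ($P{\left(y \right)} = \left(-4\right) 5 = -20$)
$V{\left(L,k \right)} = -6$
$N{\left(Y \right)} = \left(-6 + Y\right)^{2}$
$\sqrt{N{\left(-2 \right)} - 309} = \sqrt{\left(-6 - 2\right)^{2} - 309} = \sqrt{\left(-8\right)^{2} - 309} = \sqrt{64 - 309} = \sqrt{-245} = 7 i \sqrt{5}$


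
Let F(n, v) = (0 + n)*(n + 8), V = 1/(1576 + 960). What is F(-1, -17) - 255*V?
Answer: -18007/2536 ≈ -7.1006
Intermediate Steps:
V = 1/2536 ≈ 0.00039432
F(n, v) = n*(8 + n)
F(-1, -17) - 255*V = -(8 - 1) - 255*1/2536 = -1*7 - 255/2536 = -7 - 255/2536 = -18007/2536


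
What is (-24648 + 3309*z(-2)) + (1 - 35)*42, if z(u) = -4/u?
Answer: -19458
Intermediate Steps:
(-24648 + 3309*z(-2)) + (1 - 35)*42 = (-24648 + 3309*(-4/(-2))) + (1 - 35)*42 = (-24648 + 3309*(-4*(-½))) - 34*42 = (-24648 + 3309*2) - 1428 = (-24648 + 6618) - 1428 = -18030 - 1428 = -19458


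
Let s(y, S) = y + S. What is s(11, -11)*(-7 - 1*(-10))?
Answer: 0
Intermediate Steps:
s(y, S) = S + y
s(11, -11)*(-7 - 1*(-10)) = (-11 + 11)*(-7 - 1*(-10)) = 0*(-7 + 10) = 0*3 = 0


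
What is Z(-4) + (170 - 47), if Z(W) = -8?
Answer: 115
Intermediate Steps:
Z(-4) + (170 - 47) = -8 + (170 - 47) = -8 + 123 = 115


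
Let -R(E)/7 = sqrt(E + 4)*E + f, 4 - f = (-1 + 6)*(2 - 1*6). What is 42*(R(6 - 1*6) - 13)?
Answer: -7602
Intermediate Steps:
f = 24 (f = 4 - (-1 + 6)*(2 - 1*6) = 4 - 5*(2 - 6) = 4 - 5*(-4) = 4 - 1*(-20) = 4 + 20 = 24)
R(E) = -168 - 7*E*sqrt(4 + E) (R(E) = -7*(sqrt(E + 4)*E + 24) = -7*(sqrt(4 + E)*E + 24) = -7*(E*sqrt(4 + E) + 24) = -7*(24 + E*sqrt(4 + E)) = -168 - 7*E*sqrt(4 + E))
42*(R(6 - 1*6) - 13) = 42*((-168 - 7*(6 - 1*6)*sqrt(4 + (6 - 1*6))) - 13) = 42*((-168 - 7*(6 - 6)*sqrt(4 + (6 - 6))) - 13) = 42*((-168 - 7*0*sqrt(4 + 0)) - 13) = 42*((-168 - 7*0*sqrt(4)) - 13) = 42*((-168 - 7*0*2) - 13) = 42*((-168 + 0) - 13) = 42*(-168 - 13) = 42*(-181) = -7602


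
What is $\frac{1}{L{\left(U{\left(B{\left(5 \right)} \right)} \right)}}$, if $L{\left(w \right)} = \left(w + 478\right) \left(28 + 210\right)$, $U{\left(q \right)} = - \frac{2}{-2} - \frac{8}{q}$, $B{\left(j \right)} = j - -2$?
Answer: $\frac{1}{113730} \approx 8.7928 \cdot 10^{-6}$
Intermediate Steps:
$B{\left(j \right)} = 2 + j$ ($B{\left(j \right)} = j + 2 = 2 + j$)
$U{\left(q \right)} = 1 - \frac{8}{q}$ ($U{\left(q \right)} = \left(-2\right) \left(- \frac{1}{2}\right) - \frac{8}{q} = 1 - \frac{8}{q}$)
$L{\left(w \right)} = 113764 + 238 w$ ($L{\left(w \right)} = \left(478 + w\right) 238 = 113764 + 238 w$)
$\frac{1}{L{\left(U{\left(B{\left(5 \right)} \right)} \right)}} = \frac{1}{113764 + 238 \frac{-8 + \left(2 + 5\right)}{2 + 5}} = \frac{1}{113764 + 238 \frac{-8 + 7}{7}} = \frac{1}{113764 + 238 \cdot \frac{1}{7} \left(-1\right)} = \frac{1}{113764 + 238 \left(- \frac{1}{7}\right)} = \frac{1}{113764 - 34} = \frac{1}{113730}$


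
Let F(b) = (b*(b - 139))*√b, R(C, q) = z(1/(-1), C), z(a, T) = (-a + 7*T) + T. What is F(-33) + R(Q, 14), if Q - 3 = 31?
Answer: 273 + 5676*I*√33 ≈ 273.0 + 32606.0*I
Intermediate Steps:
z(a, T) = -a + 8*T
Q = 34 (Q = 3 + 31 = 34)
R(C, q) = 1 + 8*C (R(C, q) = -1/(-1) + 8*C = -1*(-1) + 8*C = 1 + 8*C)
F(b) = b^(3/2)*(-139 + b) (F(b) = (b*(-139 + b))*√b = b^(3/2)*(-139 + b))
F(-33) + R(Q, 14) = (-33)^(3/2)*(-139 - 33) + (1 + 8*34) = -33*I*√33*(-172) + (1 + 272) = 5676*I*√33 + 273 = 273 + 5676*I*√33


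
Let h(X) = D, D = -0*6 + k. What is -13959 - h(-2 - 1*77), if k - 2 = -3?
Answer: -13958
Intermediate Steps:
k = -1 (k = 2 - 3 = -1)
D = -1 (D = -0*6 - 1 = -1*0 - 1 = 0 - 1 = -1)
h(X) = -1
-13959 - h(-2 - 1*77) = -13959 - 1*(-1) = -13959 + 1 = -13958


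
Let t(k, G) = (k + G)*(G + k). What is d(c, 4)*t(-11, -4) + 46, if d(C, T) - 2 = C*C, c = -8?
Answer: 14896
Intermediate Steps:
d(C, T) = 2 + C**2 (d(C, T) = 2 + C*C = 2 + C**2)
t(k, G) = (G + k)**2 (t(k, G) = (G + k)*(G + k) = (G + k)**2)
d(c, 4)*t(-11, -4) + 46 = (2 + (-8)**2)*(-4 - 11)**2 + 46 = (2 + 64)*(-15)**2 + 46 = 66*225 + 46 = 14850 + 46 = 14896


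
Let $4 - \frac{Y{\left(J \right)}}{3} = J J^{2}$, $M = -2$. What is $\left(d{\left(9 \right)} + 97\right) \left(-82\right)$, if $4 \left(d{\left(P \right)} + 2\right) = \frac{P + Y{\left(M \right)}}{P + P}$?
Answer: $- \frac{31365}{4} \approx -7841.3$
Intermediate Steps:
$Y{\left(J \right)} = 12 - 3 J^{3}$ ($Y{\left(J \right)} = 12 - 3 J J^{2} = 12 - 3 J^{3}$)
$d{\left(P \right)} = -2 + \frac{36 + P}{8 P}$ ($d{\left(P \right)} = -2 + \frac{\left(P - \left(-12 + 3 \left(-2\right)^{3}\right)\right) \frac{1}{P + P}}{4} = -2 + \frac{\left(P + \left(12 - -24\right)\right) \frac{1}{2 P}}{4} = -2 + \frac{\left(P + \left(12 + 24\right)\right) \frac{1}{2 P}}{4} = -2 + \frac{\left(P + 36\right) \frac{1}{2 P}}{4} = -2 + \frac{\left(36 + P\right) \frac{1}{2 P}}{4} = -2 + \frac{\frac{1}{2} \frac{1}{P} \left(36 + P\right)}{4} = -2 + \frac{36 + P}{8 P}$)
$\left(d{\left(9 \right)} + 97\right) \left(-82\right) = \left(\frac{3 \left(12 - 45\right)}{8 \cdot 9} + 97\right) \left(-82\right) = \left(\frac{3}{8} \cdot \frac{1}{9} \left(12 - 45\right) + 97\right) \left(-82\right) = \left(\frac{3}{8} \cdot \frac{1}{9} \left(-33\right) + 97\right) \left(-82\right) = \left(- \frac{11}{8} + 97\right) \left(-82\right) = \frac{765}{8} \left(-82\right) = - \frac{31365}{4}$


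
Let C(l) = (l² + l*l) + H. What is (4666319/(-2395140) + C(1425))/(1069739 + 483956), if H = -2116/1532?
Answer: 286579878172751/109635725169300 ≈ 2.6139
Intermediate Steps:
H = -529/383 (H = -2116*1/1532 = -529/383 ≈ -1.3812)
C(l) = -529/383 + 2*l² (C(l) = (l² + l*l) - 529/383 = (l² + l²) - 529/383 = 2*l² - 529/383 = -529/383 + 2*l²)
(4666319/(-2395140) + C(1425))/(1069739 + 483956) = (4666319/(-2395140) + (-529/383 + 2*1425²))/(1069739 + 483956) = (4666319*(-1/2395140) + (-529/383 + 2*2030625))/1553695 = (-4666319/2395140 + (-529/383 + 4061250))*(1/1553695) = (-4666319/2395140 + 1555458221/383)*(1/1553695) = (3725538416245763/917338620)*(1/1553695) = 286579878172751/109635725169300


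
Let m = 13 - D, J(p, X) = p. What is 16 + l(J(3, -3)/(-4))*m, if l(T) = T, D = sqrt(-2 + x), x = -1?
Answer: 25/4 + 3*I*sqrt(3)/4 ≈ 6.25 + 1.299*I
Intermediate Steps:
D = I*sqrt(3) (D = sqrt(-2 - 1) = sqrt(-3) = I*sqrt(3) ≈ 1.732*I)
m = 13 - I*sqrt(3) ≈ 13.0 - 1.732*I
16 + l(J(3, -3)/(-4))*m = 16 + (3/(-4))*(13 - I*sqrt(3)) = 16 + (3*(-1/4))*(13 - I*sqrt(3)) = 16 - 3*(13 - I*sqrt(3))/4 = 16 + (-39/4 + 3*I*sqrt(3)/4) = 25/4 + 3*I*sqrt(3)/4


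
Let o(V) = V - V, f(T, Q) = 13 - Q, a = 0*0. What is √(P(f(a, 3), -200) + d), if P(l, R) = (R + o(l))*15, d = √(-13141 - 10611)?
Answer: √(-3000 + 2*I*√5938) ≈ 1.4064 + 54.79*I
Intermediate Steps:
a = 0
o(V) = 0
d = 2*I*√5938 (d = √(-23752) = 2*I*√5938 ≈ 154.12*I)
P(l, R) = 15*R (P(l, R) = (R + 0)*15 = R*15 = 15*R)
√(P(f(a, 3), -200) + d) = √(15*(-200) + 2*I*√5938) = √(-3000 + 2*I*√5938)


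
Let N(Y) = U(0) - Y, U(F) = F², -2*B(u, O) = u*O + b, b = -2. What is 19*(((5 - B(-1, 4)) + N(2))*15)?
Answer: 0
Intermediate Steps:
B(u, O) = 1 - O*u/2 (B(u, O) = -(u*O - 2)/2 = -(O*u - 2)/2 = -(-2 + O*u)/2 = 1 - O*u/2)
N(Y) = -Y (N(Y) = 0² - Y = 0 - Y = -Y)
19*(((5 - B(-1, 4)) + N(2))*15) = 19*(((5 - (1 - ½*4*(-1))) - 1*2)*15) = 19*(((5 - (1 + 2)) - 2)*15) = 19*(((5 - 1*3) - 2)*15) = 19*(((5 - 3) - 2)*15) = 19*((2 - 2)*15) = 19*(0*15) = 19*0 = 0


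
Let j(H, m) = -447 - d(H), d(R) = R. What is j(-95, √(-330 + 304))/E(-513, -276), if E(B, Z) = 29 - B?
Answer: -176/271 ≈ -0.64945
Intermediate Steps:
j(H, m) = -447 - H
j(-95, √(-330 + 304))/E(-513, -276) = (-447 - 1*(-95))/(29 - 1*(-513)) = (-447 + 95)/(29 + 513) = -352/542 = -352*1/542 = -176/271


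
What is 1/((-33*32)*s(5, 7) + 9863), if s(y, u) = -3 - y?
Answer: 1/18311 ≈ 5.4612e-5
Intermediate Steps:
1/((-33*32)*s(5, 7) + 9863) = 1/((-33*32)*(-3 - 1*5) + 9863) = 1/(-1056*(-3 - 5) + 9863) = 1/(-1056*(-8) + 9863) = 1/(8448 + 9863) = 1/18311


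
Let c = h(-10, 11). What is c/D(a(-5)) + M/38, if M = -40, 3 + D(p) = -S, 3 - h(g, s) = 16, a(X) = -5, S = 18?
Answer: -173/399 ≈ -0.43358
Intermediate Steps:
h(g, s) = -13 (h(g, s) = 3 - 1*16 = 3 - 16 = -13)
D(p) = -21 (D(p) = -3 - 1*18 = -3 - 18 = -21)
c = -13
c/D(a(-5)) + M/38 = -13/(-21) - 40/38 = -13*(-1/21) - 40*1/38 = 13/21 - 20/19 = -173/399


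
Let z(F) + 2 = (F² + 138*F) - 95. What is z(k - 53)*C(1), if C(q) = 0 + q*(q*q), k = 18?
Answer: -3702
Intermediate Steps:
C(q) = q³ (C(q) = 0 + q*q² = 0 + q³ = q³)
z(F) = -97 + F² + 138*F (z(F) = -2 + ((F² + 138*F) - 95) = -2 + (-95 + F² + 138*F) = -97 + F² + 138*F)
z(k - 53)*C(1) = (-97 + (18 - 53)² + 138*(18 - 53))*1³ = (-97 + (-35)² + 138*(-35))*1 = (-97 + 1225 - 4830)*1 = -3702*1 = -3702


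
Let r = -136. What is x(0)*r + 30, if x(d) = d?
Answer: 30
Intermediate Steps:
x(0)*r + 30 = 0*(-136) + 30 = 0 + 30 = 30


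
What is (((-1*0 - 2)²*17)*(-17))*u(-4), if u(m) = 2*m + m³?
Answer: 83232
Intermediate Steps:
u(m) = m³ + 2*m
(((-1*0 - 2)²*17)*(-17))*u(-4) = (((-1*0 - 2)²*17)*(-17))*(-4*(2 + (-4)²)) = (((0 - 2)²*17)*(-17))*(-4*(2 + 16)) = (((-2)²*17)*(-17))*(-4*18) = ((4*17)*(-17))*(-72) = (68*(-17))*(-72) = -1156*(-72) = 83232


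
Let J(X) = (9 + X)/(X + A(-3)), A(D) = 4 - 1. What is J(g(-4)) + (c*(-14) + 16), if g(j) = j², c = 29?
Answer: -7385/19 ≈ -388.68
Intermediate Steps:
A(D) = 3
J(X) = (9 + X)/(3 + X) (J(X) = (9 + X)/(X + 3) = (9 + X)/(3 + X))
J(g(-4)) + (c*(-14) + 16) = (9 + (-4)²)/(3 + (-4)²) + (29*(-14) + 16) = (9 + 16)/(3 + 16) + (-406 + 16) = 25/19 - 390 = -7385/19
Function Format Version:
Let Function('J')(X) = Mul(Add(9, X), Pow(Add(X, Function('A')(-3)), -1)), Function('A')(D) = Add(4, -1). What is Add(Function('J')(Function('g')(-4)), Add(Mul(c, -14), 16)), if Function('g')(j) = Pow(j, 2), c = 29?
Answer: Rational(-7385, 19) ≈ -388.68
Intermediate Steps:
Function('A')(D) = 3
Function('J')(X) = Mul(Pow(Add(3, X), -1), Add(9, X)) (Function('J')(X) = Mul(Add(9, X), Pow(Add(X, 3), -1)) = Mul(Add(9, X), Pow(Add(3, X), -1)) = Mul(Pow(Add(3, X), -1), Add(9, X)))
Add(Function('J')(Function('g')(-4)), Add(Mul(c, -14), 16)) = Add(Mul(Pow(Add(3, Pow(-4, 2)), -1), Add(9, Pow(-4, 2))), Add(Mul(29, -14), 16)) = Add(Mul(Pow(Add(3, 16), -1), Add(9, 16)), Add(-406, 16)) = Add(Mul(Pow(19, -1), 25), -390) = Add(Mul(Rational(1, 19), 25), -390) = Add(Rational(25, 19), -390) = Rational(-7385, 19)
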